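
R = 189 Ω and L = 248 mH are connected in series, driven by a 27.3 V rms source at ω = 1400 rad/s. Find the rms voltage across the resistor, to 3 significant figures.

X_L = ωL = 347 Ω
Z = 189 + j347 Ω
|Z| = √(189² + 347²) = 395 Ω
I = V/|Z| = 69.1 mA
V_R = I·|Z_R| = 0.0691 × 189 = 13.1 V

13.1 V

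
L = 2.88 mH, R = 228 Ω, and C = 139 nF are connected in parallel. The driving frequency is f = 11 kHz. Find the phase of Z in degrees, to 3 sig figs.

-46.3°

ω = 2πf = 69120 rad/s
X_L = ωL = 199 Ω
X_C = 1/(ωC) = 104 Ω
Parallel: admittances add. Y = 1/R + 1/(jωL) + jωC
Y = (0.00439 + j0.00458) S
|Y| = 0.00634 S → |Z| = 1/|Y| = 158 Ω, ∠Z = −∠Y = -46.3°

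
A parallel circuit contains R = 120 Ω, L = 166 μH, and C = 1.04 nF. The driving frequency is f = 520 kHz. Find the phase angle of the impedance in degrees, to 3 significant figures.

-10.6°

ω = 2πf = 3.267e+06 rad/s
X_L = ωL = 542 Ω
X_C = 1/(ωC) = 294 Ω
Parallel: admittances add. Y = 1/R + 1/(jωL) + jωC
Y = (0.00833 + j0.00155) S
|Y| = 0.00848 S → |Z| = 1/|Y| = 118 Ω, ∠Z = −∠Y = -10.6°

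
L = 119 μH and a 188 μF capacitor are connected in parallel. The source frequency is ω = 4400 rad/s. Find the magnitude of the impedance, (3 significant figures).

0.924 Ω

X_L = ωL = 0.524 Ω
X_C = 1/(ωC) = 1.21 Ω
Parallel: admittances add. Y = 1/(jωL) + jωC
Y = (0 − j1.08) S
|Y| = 1.08 S → |Z| = 1/|Y| = 0.924 Ω, ∠Z = −∠Y = 90.0°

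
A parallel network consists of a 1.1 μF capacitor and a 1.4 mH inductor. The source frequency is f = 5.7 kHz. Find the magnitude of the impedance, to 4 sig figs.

ω = 2πf = 35810 rad/s
X_L = ωL = 50.14 Ω
X_C = 1/(ωC) = 25.38 Ω
Parallel: admittances add. Y = 1/(jωL) + jωC
Y = (0 + j0.01945) S
|Y| = 0.01945 S → |Z| = 1/|Y| = 51.41 Ω, ∠Z = −∠Y = -90.00°

51.41 Ω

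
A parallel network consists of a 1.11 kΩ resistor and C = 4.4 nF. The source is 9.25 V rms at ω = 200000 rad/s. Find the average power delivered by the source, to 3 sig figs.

X_C = 1/(ωC) = 1140 Ω
Parallel: admittances add. Y = 1/R + jωC
Y = (0.000901 + j0.000880) S
|Y| = 0.00126 S → |Z| = 1/|Y| = 794 Ω, ∠Z = −∠Y = -44.3°
I = V/|Z| = 11.6 mA
P = VI cos φ = 9.25 × 0.0116 × cos(-44.3°) = 77.1 mW

77.1 mW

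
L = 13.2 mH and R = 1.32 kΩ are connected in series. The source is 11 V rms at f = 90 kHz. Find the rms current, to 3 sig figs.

ω = 2πf = 565500 rad/s
X_L = ωL = 7460 Ω
Z = 1320 + j7460 Ω
|Z| = √(1320² + 7460²) = 7580 Ω
I = V/|Z| = 11/7580 = 1.45 mA

1.45 mA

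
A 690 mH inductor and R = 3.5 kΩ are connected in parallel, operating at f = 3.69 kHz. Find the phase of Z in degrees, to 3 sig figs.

12.3°

ω = 2πf = 23180 rad/s
X_L = ωL = 16000 Ω
Parallel: admittances add. Y = 1/R + 1/(jωL)
Y = (0.000286 − j6.25e-05) S
|Y| = 0.000292 S → |Z| = 1/|Y| = 3420 Ω, ∠Z = −∠Y = 12.3°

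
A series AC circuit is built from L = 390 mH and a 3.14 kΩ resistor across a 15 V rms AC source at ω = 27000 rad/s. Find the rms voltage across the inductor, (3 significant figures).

X_L = ωL = 10500 Ω
Z = 3140 + j10500 Ω
|Z| = √(3140² + 10500²) = 11000 Ω
I = V/|Z| = 1.37 mA
V_L = I·|Z_L| = 0.00137 × 10500 = 14.4 V

14.4 V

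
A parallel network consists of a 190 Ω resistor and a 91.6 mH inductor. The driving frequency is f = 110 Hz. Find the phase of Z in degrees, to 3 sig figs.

71.6°

ω = 2πf = 691.2 rad/s
X_L = ωL = 63.3 Ω
Parallel: admittances add. Y = 1/R + 1/(jωL)
Y = (0.00526 − j0.0158) S
|Y| = 0.0166 S → |Z| = 1/|Y| = 60.1 Ω, ∠Z = −∠Y = 71.6°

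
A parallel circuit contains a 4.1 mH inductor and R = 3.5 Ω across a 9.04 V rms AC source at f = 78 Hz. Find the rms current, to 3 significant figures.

5.19 A

ω = 2πf = 490.1 rad/s
X_L = ωL = 2.01 Ω
Parallel: admittances add. Y = 1/R + 1/(jωL)
Y = (0.286 − j0.498) S
|Y| = 0.574 S → |Z| = 1/|Y| = 1.74 Ω, ∠Z = −∠Y = 60.1°
I = V/|Z| = 9.04/1.74 = 5.19 A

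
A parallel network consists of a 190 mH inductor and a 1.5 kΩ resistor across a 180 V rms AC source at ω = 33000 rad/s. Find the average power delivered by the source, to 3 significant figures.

21.6 W

X_L = ωL = 6270 Ω
Parallel: admittances add. Y = 1/R + 1/(jωL)
Y = (0.000667 − j0.000159) S
|Y| = 0.000685 S → |Z| = 1/|Y| = 1460 Ω, ∠Z = −∠Y = 13.5°
I = V/|Z| = 123 mA
P = VI cos φ = 180 × 0.123 × cos(13.5°) = 21.6 W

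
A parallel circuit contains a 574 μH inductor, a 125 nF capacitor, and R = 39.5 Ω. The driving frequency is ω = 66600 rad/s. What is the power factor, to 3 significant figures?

0.818

X_L = ωL = 38.2 Ω
X_C = 1/(ωC) = 120 Ω
Parallel: admittances add. Y = 1/R + 1/(jωL) + jωC
Y = (0.0253 − j0.0178) S
|Y| = 0.0310 S → |Z| = 1/|Y| = 32.3 Ω, ∠Z = −∠Y = 35.2°
cos φ = cos(35.2°) = 0.818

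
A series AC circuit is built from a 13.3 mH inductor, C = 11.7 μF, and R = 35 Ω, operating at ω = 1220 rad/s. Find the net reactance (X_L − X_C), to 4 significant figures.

X_L = ωL = 16.23 Ω
X_C = 1/(ωC) = 70.06 Ω
X = 16.23 − 70.06 = -53.83 Ω

-53.83 Ω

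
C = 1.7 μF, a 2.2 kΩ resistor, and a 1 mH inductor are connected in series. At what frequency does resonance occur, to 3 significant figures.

ω₀ = 1/√(LC) = 1/√(0.001 × 1.7e-06) = 24250 rad/s
f₀ = ω₀/(2π) = 3.86 kHz

3.86 kHz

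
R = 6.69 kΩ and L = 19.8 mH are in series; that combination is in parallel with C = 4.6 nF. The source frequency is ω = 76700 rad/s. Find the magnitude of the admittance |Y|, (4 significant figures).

X_L = ωL = 1519 Ω
X_C = 1/(ωC) = 2834 Ω
Branch 1 (R+jX_L): Z₁ = 6690 + j1519 Ω, |Z₁| = 6860 Ω
Branch 2 (−jX_C): Z₂ = −j2834 Ω
Parallel: Z = Z₁Z₂/(Z₁+Z₂), |Z| = 2852 Ω, ∠Z = -66.08°
|Y| = 1/|Z| = 350.7 μS

350.7 μS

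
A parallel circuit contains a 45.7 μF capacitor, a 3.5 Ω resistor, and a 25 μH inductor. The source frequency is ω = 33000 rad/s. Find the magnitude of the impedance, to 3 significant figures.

X_L = ωL = 0.825 Ω
X_C = 1/(ωC) = 0.663 Ω
Parallel: admittances add. Y = 1/R + 1/(jωL) + jωC
Y = (0.286 + j0.296) S
|Y| = 0.411 S → |Z| = 1/|Y| = 2.43 Ω, ∠Z = −∠Y = -46.0°

2.43 Ω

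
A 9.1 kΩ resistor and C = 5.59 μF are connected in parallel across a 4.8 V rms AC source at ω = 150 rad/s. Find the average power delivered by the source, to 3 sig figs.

2.53 mW

X_C = 1/(ωC) = 1190 Ω
Parallel: admittances add. Y = 1/R + jωC
Y = (0.000110 + j0.000838) S
|Y| = 0.000846 S → |Z| = 1/|Y| = 1180 Ω, ∠Z = −∠Y = -82.5°
I = V/|Z| = 4.06 mA
P = VI cos φ = 4.8 × 0.00406 × cos(-82.5°) = 2.53 mW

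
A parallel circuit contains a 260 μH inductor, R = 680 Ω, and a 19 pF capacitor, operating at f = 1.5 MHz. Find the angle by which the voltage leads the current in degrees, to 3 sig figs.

ω = 2πf = 9.425e+06 rad/s
X_L = ωL = 2450 Ω
X_C = 1/(ωC) = 5580 Ω
Parallel: admittances add. Y = 1/R + 1/(jωL) + jωC
Y = (0.00147 − j0.000229) S
|Y| = 0.00149 S → |Z| = 1/|Y| = 672 Ω, ∠Z = −∠Y = 8.85°

8.85°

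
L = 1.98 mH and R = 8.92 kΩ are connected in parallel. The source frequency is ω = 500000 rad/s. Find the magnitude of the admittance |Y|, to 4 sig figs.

X_L = ωL = 990.0 Ω
Parallel: admittances add. Y = 1/R + 1/(jωL)
Y = (0.0001121 − j0.001010) S
|Y| = 0.001016 S → |Z| = 1/|Y| = 984.0 Ω, ∠Z = −∠Y = 83.67°

1.016 mS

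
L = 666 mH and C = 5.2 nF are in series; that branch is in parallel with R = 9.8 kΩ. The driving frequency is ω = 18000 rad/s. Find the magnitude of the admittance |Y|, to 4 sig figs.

X_L = ωL = 11990 Ω
X_C = 1/(ωC) = 10680 Ω
Branch 1: Z₁ = R = 9800 Ω
Branch 2 (series LC): Z₂ = j(X_L − X_C) = j1304 Ω
Parallel: Z = Z₁Z₂/(Z₁+Z₂), |Z| = 1293 Ω, ∠Z = 82.42°
|Y| = 1/|Z| = 773.5 μS

773.5 μS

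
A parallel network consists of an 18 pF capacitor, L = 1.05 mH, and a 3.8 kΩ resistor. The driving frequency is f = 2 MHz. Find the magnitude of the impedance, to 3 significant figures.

ω = 2πf = 1.257e+07 rad/s
X_L = ωL = 13200 Ω
X_C = 1/(ωC) = 4420 Ω
Parallel: admittances add. Y = 1/R + 1/(jωL) + jωC
Y = (0.000263 + j0.000150) S
|Y| = 0.000303 S → |Z| = 1/|Y| = 3300 Ω, ∠Z = −∠Y = -29.7°

3300 Ω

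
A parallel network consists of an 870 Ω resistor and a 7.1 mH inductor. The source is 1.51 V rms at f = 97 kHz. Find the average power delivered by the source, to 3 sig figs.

ω = 2πf = 609500 rad/s
X_L = ωL = 4330 Ω
Parallel: admittances add. Y = 1/R + 1/(jωL)
Y = (0.00115 − j0.000231) S
|Y| = 0.00117 S → |Z| = 1/|Y| = 853 Ω, ∠Z = −∠Y = 11.4°
I = V/|Z| = 1.77 mA
P = VI cos φ = 1.51 × 0.00177 × cos(11.4°) = 2.62 mW

2.62 mW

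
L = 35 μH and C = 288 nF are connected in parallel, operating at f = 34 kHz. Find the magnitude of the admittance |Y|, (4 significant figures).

72.22 mS

ω = 2πf = 213600 rad/s
X_L = ωL = 7.477 Ω
X_C = 1/(ωC) = 16.25 Ω
Parallel: admittances add. Y = 1/(jωL) + jωC
Y = (0 − j0.07222) S
|Y| = 0.07222 S → |Z| = 1/|Y| = 13.85 Ω, ∠Z = −∠Y = 90.00°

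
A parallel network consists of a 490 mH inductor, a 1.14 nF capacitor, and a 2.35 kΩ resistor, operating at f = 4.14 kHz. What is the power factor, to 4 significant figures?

0.9935

ω = 2πf = 26010 rad/s
X_L = ωL = 12750 Ω
X_C = 1/(ωC) = 33720 Ω
Parallel: admittances add. Y = 1/R + 1/(jωL) + jωC
Y = (0.0004255 − j4.88e-05) S
|Y| = 0.0004283 S → |Z| = 1/|Y| = 2335 Ω, ∠Z = −∠Y = 6.542°
cos φ = cos(6.542°) = 0.9935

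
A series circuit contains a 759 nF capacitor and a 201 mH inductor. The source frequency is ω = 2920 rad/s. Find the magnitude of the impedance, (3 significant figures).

136 Ω

X_L = ωL = 587 Ω
X_C = 1/(ωC) = 451 Ω
Net reactance X = X_L − X_C = 136 Ω
Z = j136 Ω
|Z| = √(0² + 136²) = 136 Ω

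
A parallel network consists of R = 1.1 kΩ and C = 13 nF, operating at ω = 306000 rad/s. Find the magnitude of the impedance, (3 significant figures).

X_C = 1/(ωC) = 251 Ω
Parallel: admittances add. Y = 1/R + jωC
Y = (0.000909 + j0.00398) S
|Y| = 0.00408 S → |Z| = 1/|Y| = 245 Ω, ∠Z = −∠Y = -77.1°

245 Ω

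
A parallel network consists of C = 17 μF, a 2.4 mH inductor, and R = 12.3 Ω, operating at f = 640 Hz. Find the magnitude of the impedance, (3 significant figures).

ω = 2πf = 4021 rad/s
X_L = ωL = 9.65 Ω
X_C = 1/(ωC) = 14.6 Ω
Parallel: admittances add. Y = 1/R + 1/(jωL) + jωC
Y = (0.0813 − j0.0353) S
|Y| = 0.0886 S → |Z| = 1/|Y| = 11.3 Ω, ∠Z = −∠Y = 23.4°

11.3 Ω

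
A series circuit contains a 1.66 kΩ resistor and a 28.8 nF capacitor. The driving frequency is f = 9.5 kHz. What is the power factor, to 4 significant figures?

ω = 2πf = 59690 rad/s
X_C = 1/(ωC) = 581.7 Ω
Z = 1660 − j581.7 Ω
|Z| = √(1660² + 581.7²) = 1759 Ω
∠Z = arctan(-581.7/1660) = -19.31°
cos φ = cos(-19.31°) = 0.9437

0.9437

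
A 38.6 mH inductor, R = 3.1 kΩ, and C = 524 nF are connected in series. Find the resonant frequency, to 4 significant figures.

ω₀ = 1/√(LC) = 1/√(0.0386 × 5.24e-07) = 7031 rad/s
f₀ = ω₀/(2π) = 1.119 kHz

1.119 kHz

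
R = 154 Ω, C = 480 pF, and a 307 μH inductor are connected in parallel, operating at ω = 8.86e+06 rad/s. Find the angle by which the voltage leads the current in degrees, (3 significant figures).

-30.9°

X_L = ωL = 2720 Ω
X_C = 1/(ωC) = 235 Ω
Parallel: admittances add. Y = 1/R + 1/(jωL) + jωC
Y = (0.00649 + j0.00389) S
|Y| = 0.00757 S → |Z| = 1/|Y| = 132 Ω, ∠Z = −∠Y = -30.9°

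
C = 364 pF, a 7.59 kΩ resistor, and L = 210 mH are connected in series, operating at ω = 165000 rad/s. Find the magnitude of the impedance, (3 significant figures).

X_L = ωL = 34600 Ω
X_C = 1/(ωC) = 16700 Ω
Net reactance X = X_L − X_C = 18000 Ω
Z = 7590 + j18000 Ω
|Z| = √(7590² + 18000²) = 19500 Ω

19500 Ω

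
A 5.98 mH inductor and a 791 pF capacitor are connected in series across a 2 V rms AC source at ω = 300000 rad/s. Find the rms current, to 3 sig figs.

826 μA

X_L = ωL = 1790 Ω
X_C = 1/(ωC) = 4210 Ω
Net reactance X = X_L − X_C = -2420 Ω
Z = − j2420 Ω
|Z| = √(0² + 2420²) = 2420 Ω
I = V/|Z| = 2/2420 = 826 μA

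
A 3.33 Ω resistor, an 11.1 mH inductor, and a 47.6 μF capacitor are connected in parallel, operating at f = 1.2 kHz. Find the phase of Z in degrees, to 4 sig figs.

-49.12°

ω = 2πf = 7540 rad/s
X_L = ωL = 83.69 Ω
X_C = 1/(ωC) = 2.786 Ω
Parallel: admittances add. Y = 1/R + 1/(jωL) + jωC
Y = (0.3003 + j0.3469) S
|Y| = 0.4589 S → |Z| = 1/|Y| = 2.179 Ω, ∠Z = −∠Y = -49.12°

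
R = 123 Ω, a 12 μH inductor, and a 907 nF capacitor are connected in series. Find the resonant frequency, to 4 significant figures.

ω₀ = 1/√(LC) = 1/√(1.2e-05 × 9.07e-07) = 303100 rad/s
f₀ = ω₀/(2π) = 48.24 kHz

48.24 kHz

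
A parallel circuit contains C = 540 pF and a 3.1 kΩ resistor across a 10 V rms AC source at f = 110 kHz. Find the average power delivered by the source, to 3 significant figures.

ω = 2πf = 691200 rad/s
X_C = 1/(ωC) = 2680 Ω
Parallel: admittances add. Y = 1/R + jωC
Y = (0.000323 + j0.000373) S
|Y| = 0.000493 S → |Z| = 1/|Y| = 2030 Ω, ∠Z = −∠Y = -49.2°
I = V/|Z| = 4.93 mA
P = VI cos φ = 10 × 0.00493 × cos(-49.2°) = 32.3 mW

32.3 mW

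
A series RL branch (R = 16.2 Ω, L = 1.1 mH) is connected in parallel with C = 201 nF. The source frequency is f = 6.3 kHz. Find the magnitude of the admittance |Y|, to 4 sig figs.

14.34 mS

ω = 2πf = 39580 rad/s
X_L = ωL = 43.54 Ω
X_C = 1/(ωC) = 125.7 Ω
Branch 1 (R+jX_L): Z₁ = 16.20 + j43.54 Ω, |Z₁| = 46.46 Ω
Branch 2 (−jX_C): Z₂ = −j125.7 Ω
Parallel: Z = Z₁Z₂/(Z₁+Z₂), |Z| = 69.74 Ω, ∠Z = 58.44°
|Y| = 1/|Z| = 14.34 mS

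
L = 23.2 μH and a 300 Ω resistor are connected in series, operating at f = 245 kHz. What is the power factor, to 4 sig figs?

ω = 2πf = 1.539e+06 rad/s
X_L = ωL = 35.71 Ω
Z = 300.0 + j35.71 Ω
|Z| = √(300.0² + 35.71²) = 302.1 Ω
∠Z = arctan(35.71/300.0) = 6.789°
cos φ = cos(6.789°) = 0.9930

0.9930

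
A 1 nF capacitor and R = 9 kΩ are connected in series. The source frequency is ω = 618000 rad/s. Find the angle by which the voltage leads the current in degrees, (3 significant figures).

-10.2°

X_C = 1/(ωC) = 1620 Ω
Z = 9000 − j1620 Ω
|Z| = √(9000² + 1620²) = 9140 Ω
∠Z = arctan(-1620/9000) = -10.2°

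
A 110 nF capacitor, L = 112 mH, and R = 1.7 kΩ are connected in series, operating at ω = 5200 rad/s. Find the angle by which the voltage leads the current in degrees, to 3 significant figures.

X_L = ωL = 582 Ω
X_C = 1/(ωC) = 1750 Ω
Net reactance X = X_L − X_C = -1170 Ω
Z = 1700 − j1170 Ω
|Z| = √(1700² + 1170²) = 2060 Ω
∠Z = arctan(-1170/1700) = -34.4°

-34.4°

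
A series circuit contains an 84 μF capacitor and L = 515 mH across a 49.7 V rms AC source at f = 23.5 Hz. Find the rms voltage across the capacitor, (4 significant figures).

874.3 V

ω = 2πf = 147.7 rad/s
X_L = ωL = 76.04 Ω
X_C = 1/(ωC) = 80.63 Ω
Net reactance X = X_L − X_C = -4.583 Ω
Z = − j4.583 Ω
|Z| = √(0² + 4.583²) = 4.583 Ω
I = V/|Z| = 10.84 A
V_C = I·|Z_C| = 10.84 × 80.63 = 874.3 V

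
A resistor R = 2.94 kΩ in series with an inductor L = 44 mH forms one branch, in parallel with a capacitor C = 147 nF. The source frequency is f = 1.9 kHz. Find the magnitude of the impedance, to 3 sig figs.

ω = 2πf = 11940 rad/s
X_L = ωL = 525 Ω
X_C = 1/(ωC) = 570 Ω
Branch 1 (R+jX_L): Z₁ = 2940 + j525 Ω, |Z₁| = 2990 Ω
Branch 2 (−jX_C): Z₂ = −j570 Ω
Parallel: Z = Z₁Z₂/(Z₁+Z₂), |Z| = 579 Ω, ∠Z = -79.0°

579 Ω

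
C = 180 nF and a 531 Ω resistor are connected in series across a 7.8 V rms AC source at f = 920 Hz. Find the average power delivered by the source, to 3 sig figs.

26.8 mW

ω = 2πf = 5781 rad/s
X_C = 1/(ωC) = 961 Ω
Z = 531 − j961 Ω
|Z| = √(531² + 961²) = 1100 Ω
∠Z = arctan(-961/531) = -61.1°
I = V/|Z| = 7.10 mA
P = VI cos φ = 7.8 × 0.00710 × cos(-61.1°) = 26.8 mW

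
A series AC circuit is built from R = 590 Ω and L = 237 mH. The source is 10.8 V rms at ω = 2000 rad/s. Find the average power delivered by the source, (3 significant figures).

X_L = ωL = 474 Ω
Z = 590 + j474 Ω
|Z| = √(590² + 474²) = 757 Ω
∠Z = arctan(474/590) = 38.8°
I = V/|Z| = 14.3 mA
P = VI cos φ = 10.8 × 0.0143 × cos(38.8°) = 120 mW

120 mW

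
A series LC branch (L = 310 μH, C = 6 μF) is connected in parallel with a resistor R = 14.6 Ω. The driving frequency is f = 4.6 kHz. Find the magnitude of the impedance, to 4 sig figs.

3.120 Ω

ω = 2πf = 28900 rad/s
X_L = ωL = 8.960 Ω
X_C = 1/(ωC) = 5.766 Ω
Branch 1: Z₁ = R = 14.60 Ω
Branch 2 (series LC): Z₂ = j(X_L − X_C) = j3.193 Ω
Parallel: Z = Z₁Z₂/(Z₁+Z₂), |Z| = 3.120 Ω, ∠Z = 77.66°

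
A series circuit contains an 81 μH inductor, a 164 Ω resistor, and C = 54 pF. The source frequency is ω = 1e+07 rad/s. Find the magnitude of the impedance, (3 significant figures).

X_L = ωL = 810 Ω
X_C = 1/(ωC) = 1850 Ω
Net reactance X = X_L − X_C = -1040 Ω
Z = 164 − j1040 Ω
|Z| = √(164² + 1040²) = 1050 Ω

1050 Ω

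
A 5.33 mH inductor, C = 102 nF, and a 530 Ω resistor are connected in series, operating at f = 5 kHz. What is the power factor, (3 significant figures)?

0.965

ω = 2πf = 31420 rad/s
X_L = ωL = 167 Ω
X_C = 1/(ωC) = 312 Ω
Net reactance X = X_L − X_C = -145 Ω
Z = 530 − j145 Ω
|Z| = √(530² + 145²) = 549 Ω
∠Z = arctan(-145/530) = -15.3°
cos φ = cos(-15.3°) = 0.965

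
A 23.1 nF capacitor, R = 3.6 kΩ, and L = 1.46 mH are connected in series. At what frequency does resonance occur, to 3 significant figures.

ω₀ = 1/√(LC) = 1/√(0.00146 × 2.31e-08) = 172200 rad/s
f₀ = ω₀/(2π) = 27.4 kHz

27.4 kHz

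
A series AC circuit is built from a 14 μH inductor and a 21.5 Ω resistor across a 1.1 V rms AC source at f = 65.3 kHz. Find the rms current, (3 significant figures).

49.4 mA

ω = 2πf = 410300 rad/s
X_L = ωL = 5.74 Ω
Z = 21.5 + j5.74 Ω
|Z| = √(21.5² + 5.74²) = 22.3 Ω
I = V/|Z| = 1.1/22.3 = 49.4 mA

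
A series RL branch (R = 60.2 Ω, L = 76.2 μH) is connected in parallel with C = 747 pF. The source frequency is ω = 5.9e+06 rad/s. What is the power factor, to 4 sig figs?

0.1305

X_L = ωL = 449.6 Ω
X_C = 1/(ωC) = 226.9 Ω
Branch 1 (R+jX_L): Z₁ = 60.20 + j449.6 Ω, |Z₁| = 453.6 Ω
Branch 2 (−jX_C): Z₂ = −j226.9 Ω
Parallel: Z = Z₁Z₂/(Z₁+Z₂), |Z| = 446.2 Ω, ∠Z = -82.50°
cos φ = cos(-82.50°) = 0.1305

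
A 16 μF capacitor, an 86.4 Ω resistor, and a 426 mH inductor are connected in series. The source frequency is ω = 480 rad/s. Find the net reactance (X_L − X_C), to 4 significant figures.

74.27 Ω

X_L = ωL = 204.5 Ω
X_C = 1/(ωC) = 130.2 Ω
X = 204.5 − 130.2 = 74.27 Ω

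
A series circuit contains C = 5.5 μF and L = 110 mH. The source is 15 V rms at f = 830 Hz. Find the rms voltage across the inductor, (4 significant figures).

ω = 2πf = 5215 rad/s
X_L = ωL = 573.7 Ω
X_C = 1/(ωC) = 34.86 Ω
Net reactance X = X_L − X_C = 538.8 Ω
Z = j538.8 Ω
|Z| = √(0² + 538.8²) = 538.8 Ω
I = V/|Z| = 27.84 mA
V_L = I·|Z_L| = 0.02784 × 573.7 = 15.97 V

15.97 V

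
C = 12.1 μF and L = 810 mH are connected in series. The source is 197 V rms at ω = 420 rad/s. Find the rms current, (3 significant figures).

1.37 A

X_L = ωL = 340 Ω
X_C = 1/(ωC) = 197 Ω
Net reactance X = X_L − X_C = 143 Ω
Z = j143 Ω
|Z| = √(0² + 143²) = 143 Ω
I = V/|Z| = 197/143 = 1.37 A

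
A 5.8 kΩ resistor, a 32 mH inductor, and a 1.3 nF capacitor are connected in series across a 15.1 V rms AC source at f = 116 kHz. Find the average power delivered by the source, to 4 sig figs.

ω = 2πf = 728800 rad/s
X_L = ωL = 23320 Ω
X_C = 1/(ωC) = 1055 Ω
Net reactance X = X_L − X_C = 22270 Ω
Z = 5800 + j22270 Ω
|Z| = √(5800² + 22270²) = 23010 Ω
∠Z = arctan(22270/5800) = 75.40°
I = V/|Z| = 656.2 μA
P = VI cos φ = 15.1 × 0.0006562 × cos(75.40°) = 2.498 mW

2.498 mW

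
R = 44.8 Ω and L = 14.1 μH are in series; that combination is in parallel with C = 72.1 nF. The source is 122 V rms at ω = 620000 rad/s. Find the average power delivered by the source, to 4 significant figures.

X_L = ωL = 8.742 Ω
X_C = 1/(ωC) = 22.37 Ω
Branch 1 (R+jX_L): Z₁ = 44.80 + j8.742 Ω, |Z₁| = 45.64 Ω
Branch 2 (−jX_C): Z₂ = −j22.37 Ω
Parallel: Z = Z₁Z₂/(Z₁+Z₂), |Z| = 21.81 Ω, ∠Z = -62.04°
I = V/|Z| = 5.595 A
P = VI cos φ = 122 × 5.595 × cos(-62.04°) = 320.0 W

320.0 W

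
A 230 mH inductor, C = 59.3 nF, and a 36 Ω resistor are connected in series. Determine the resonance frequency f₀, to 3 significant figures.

ω₀ = 1/√(LC) = 1/√(0.23 × 5.93e-08) = 8563 rad/s
f₀ = ω₀/(2π) = 1.36 kHz

1.36 kHz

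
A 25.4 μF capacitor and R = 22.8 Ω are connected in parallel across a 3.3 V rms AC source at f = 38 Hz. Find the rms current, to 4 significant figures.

ω = 2πf = 238.8 rad/s
X_C = 1/(ωC) = 164.9 Ω
Parallel: admittances add. Y = 1/R + jωC
Y = (0.04386 + j0.006065) S
|Y| = 0.04428 S → |Z| = 1/|Y| = 22.59 Ω, ∠Z = −∠Y = -7.872°
I = V/|Z| = 3.3/22.59 = 146.1 mA

146.1 mA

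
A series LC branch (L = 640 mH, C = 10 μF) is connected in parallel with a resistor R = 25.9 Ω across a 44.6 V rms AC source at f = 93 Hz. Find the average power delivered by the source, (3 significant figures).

ω = 2πf = 584.3 rad/s
X_L = ωL = 374 Ω
X_C = 1/(ωC) = 171 Ω
Branch 1: Z₁ = R = 25.9 Ω
Branch 2 (series LC): Z₂ = j(X_L − X_C) = j203 Ω
Parallel: Z = Z₁Z₂/(Z₁+Z₂), |Z| = 25.7 Ω, ∠Z = 7.28°
I = V/|Z| = 1.74 A
P = VI cos φ = 44.6 × 1.74 × cos(7.28°) = 76.8 W

76.8 W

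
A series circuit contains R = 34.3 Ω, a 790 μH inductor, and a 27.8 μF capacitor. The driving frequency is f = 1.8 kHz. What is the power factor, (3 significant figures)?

ω = 2πf = 11310 rad/s
X_L = ωL = 8.93 Ω
X_C = 1/(ωC) = 3.18 Ω
Net reactance X = X_L − X_C = 5.75 Ω
Z = 34.3 + j5.75 Ω
|Z| = √(34.3² + 5.75²) = 34.8 Ω
∠Z = arctan(5.75/34.3) = 9.52°
cos φ = cos(9.52°) = 0.986

0.986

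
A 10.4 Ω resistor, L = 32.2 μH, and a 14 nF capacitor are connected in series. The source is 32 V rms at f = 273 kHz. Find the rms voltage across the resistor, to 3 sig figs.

19.4 V

ω = 2πf = 1.715e+06 rad/s
X_L = ωL = 55.2 Ω
X_C = 1/(ωC) = 41.6 Ω
Net reactance X = X_L − X_C = 13.6 Ω
Z = 10.4 + j13.6 Ω
|Z| = √(10.4² + 13.6²) = 17.1 Ω
I = V/|Z| = 1.87 A
V_R = I·|Z_R| = 1.87 × 10.4 = 19.4 V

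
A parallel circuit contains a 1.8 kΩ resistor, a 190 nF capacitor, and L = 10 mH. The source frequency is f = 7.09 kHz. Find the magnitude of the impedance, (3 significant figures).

160 Ω

ω = 2πf = 44550 rad/s
X_L = ωL = 445 Ω
X_C = 1/(ωC) = 118 Ω
Parallel: admittances add. Y = 1/R + 1/(jωL) + jωC
Y = (0.000556 + j0.00622) S
|Y| = 0.00624 S → |Z| = 1/|Y| = 160 Ω, ∠Z = −∠Y = -84.9°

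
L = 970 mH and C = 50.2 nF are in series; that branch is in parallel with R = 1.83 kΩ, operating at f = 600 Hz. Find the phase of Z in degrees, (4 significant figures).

-48.36°

ω = 2πf = 3770 rad/s
X_L = ωL = 3657 Ω
X_C = 1/(ωC) = 5284 Ω
Branch 1: Z₁ = R = 1830 Ω
Branch 2 (series LC): Z₂ = j(X_L − X_C) = −j1627 Ω
Parallel: Z = Z₁Z₂/(Z₁+Z₂), |Z| = 1216 Ω, ∠Z = -48.36°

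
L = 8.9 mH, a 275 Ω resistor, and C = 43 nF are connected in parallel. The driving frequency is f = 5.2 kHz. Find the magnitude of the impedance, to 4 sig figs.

ω = 2πf = 32670 rad/s
X_L = ωL = 290.8 Ω
X_C = 1/(ωC) = 711.8 Ω
Parallel: admittances add. Y = 1/R + 1/(jωL) + jωC
Y = (0.003636 − j0.002034) S
|Y| = 0.004167 S → |Z| = 1/|Y| = 240.0 Ω, ∠Z = −∠Y = 29.22°

240.0 Ω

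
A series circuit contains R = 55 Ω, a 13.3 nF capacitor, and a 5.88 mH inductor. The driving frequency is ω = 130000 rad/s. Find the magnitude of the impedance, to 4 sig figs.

194.0 Ω

X_L = ωL = 764.4 Ω
X_C = 1/(ωC) = 578.4 Ω
Net reactance X = X_L − X_C = 186.0 Ω
Z = 55.00 + j186.0 Ω
|Z| = √(55.00² + 186.0²) = 194.0 Ω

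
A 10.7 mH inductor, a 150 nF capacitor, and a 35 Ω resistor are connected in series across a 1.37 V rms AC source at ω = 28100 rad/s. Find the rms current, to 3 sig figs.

X_L = ωL = 301 Ω
X_C = 1/(ωC) = 237 Ω
Net reactance X = X_L − X_C = 63.4 Ω
Z = 35.0 + j63.4 Ω
|Z| = √(35.0² + 63.4²) = 72.4 Ω
I = V/|Z| = 1.37/72.4 = 18.9 mA

18.9 mA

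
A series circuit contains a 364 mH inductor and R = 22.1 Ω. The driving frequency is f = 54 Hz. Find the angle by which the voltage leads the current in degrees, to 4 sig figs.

ω = 2πf = 339.3 rad/s
X_L = ωL = 123.5 Ω
Z = 22.10 + j123.5 Ω
|Z| = √(22.10² + 123.5²) = 125.5 Ω
∠Z = arctan(123.5/22.10) = 79.85°

79.85°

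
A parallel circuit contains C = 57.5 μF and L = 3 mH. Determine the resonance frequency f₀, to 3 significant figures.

383 Hz

ω₀ = 1/√(LC) = 1/√(0.003 × 5.75e-05) = 2408 rad/s
f₀ = ω₀/(2π) = 383 Hz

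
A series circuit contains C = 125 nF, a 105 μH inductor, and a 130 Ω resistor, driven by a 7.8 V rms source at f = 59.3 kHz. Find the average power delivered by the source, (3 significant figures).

460 mW

ω = 2πf = 372600 rad/s
X_L = ωL = 39.1 Ω
X_C = 1/(ωC) = 21.5 Ω
Net reactance X = X_L − X_C = 17.7 Ω
Z = 130 + j17.7 Ω
|Z| = √(130² + 17.7²) = 131 Ω
∠Z = arctan(17.7/130) = 7.73°
I = V/|Z| = 59.5 mA
P = VI cos φ = 7.8 × 0.0595 × cos(7.73°) = 460 mW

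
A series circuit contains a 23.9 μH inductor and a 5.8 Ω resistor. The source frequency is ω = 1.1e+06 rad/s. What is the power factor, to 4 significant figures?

0.2154

X_L = ωL = 26.29 Ω
Z = 5.800 + j26.29 Ω
|Z| = √(5.800² + 26.29²) = 26.92 Ω
∠Z = arctan(26.29/5.800) = 77.56°
cos φ = cos(77.56°) = 0.2154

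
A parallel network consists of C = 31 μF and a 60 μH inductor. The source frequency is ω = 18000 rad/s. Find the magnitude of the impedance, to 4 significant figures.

X_L = ωL = 1.080 Ω
X_C = 1/(ωC) = 1.792 Ω
Parallel: admittances add. Y = 1/(jωL) + jωC
Y = (0 − j0.3679) S
|Y| = 0.3679 S → |Z| = 1/|Y| = 2.718 Ω, ∠Z = −∠Y = 90.00°

2.718 Ω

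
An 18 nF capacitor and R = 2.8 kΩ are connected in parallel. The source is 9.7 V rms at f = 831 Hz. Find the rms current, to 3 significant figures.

ω = 2πf = 5221 rad/s
X_C = 1/(ωC) = 10600 Ω
Parallel: admittances add. Y = 1/R + jωC
Y = (0.000357 + j9.4e-05) S
|Y| = 0.000369 S → |Z| = 1/|Y| = 2710 Ω, ∠Z = −∠Y = -14.7°
I = V/|Z| = 9.7/2710 = 3.58 mA

3.58 mA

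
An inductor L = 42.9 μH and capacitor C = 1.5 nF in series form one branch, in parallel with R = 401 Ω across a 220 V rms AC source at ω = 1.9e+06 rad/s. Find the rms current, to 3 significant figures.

984 mA

X_L = ωL = 81.5 Ω
X_C = 1/(ωC) = 351 Ω
Branch 1: Z₁ = R = 401 Ω
Branch 2 (series LC): Z₂ = j(X_L − X_C) = −j269 Ω
Parallel: Z = Z₁Z₂/(Z₁+Z₂), |Z| = 224 Ω, ∠Z = -56.1°
I = V/|Z| = 220/224 = 984 mA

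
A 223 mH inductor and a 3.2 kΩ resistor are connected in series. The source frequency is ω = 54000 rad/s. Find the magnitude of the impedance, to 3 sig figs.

X_L = ωL = 12000 Ω
Z = 3200 + j12000 Ω
|Z| = √(3200² + 12000²) = 12500 Ω

12500 Ω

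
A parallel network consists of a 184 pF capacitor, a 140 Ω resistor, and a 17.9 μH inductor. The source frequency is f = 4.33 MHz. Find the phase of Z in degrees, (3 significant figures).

ω = 2πf = 2.721e+07 rad/s
X_L = ωL = 487 Ω
X_C = 1/(ωC) = 200 Ω
Parallel: admittances add. Y = 1/R + 1/(jωL) + jωC
Y = (0.00714 + j0.00295) S
|Y| = 0.00773 S → |Z| = 1/|Y| = 129 Ω, ∠Z = −∠Y = -22.5°

-22.5°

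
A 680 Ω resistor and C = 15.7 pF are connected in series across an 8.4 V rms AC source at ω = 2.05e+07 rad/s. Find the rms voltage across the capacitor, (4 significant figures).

X_C = 1/(ωC) = 3107 Ω
Z = 680.0 − j3107 Ω
|Z| = √(680.0² + 3107²) = 3181 Ω
I = V/|Z| = 2.641 mA
V_C = I·|Z_C| = 0.002641 × 3107 = 8.206 V

8.206 V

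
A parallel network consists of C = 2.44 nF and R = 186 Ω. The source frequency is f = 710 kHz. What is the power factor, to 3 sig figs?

0.443

ω = 2πf = 4.461e+06 rad/s
X_C = 1/(ωC) = 91.9 Ω
Parallel: admittances add. Y = 1/R + jωC
Y = (0.00538 + j0.0109) S
|Y| = 0.0121 S → |Z| = 1/|Y| = 82.4 Ω, ∠Z = −∠Y = -63.7°
cos φ = cos(-63.7°) = 0.443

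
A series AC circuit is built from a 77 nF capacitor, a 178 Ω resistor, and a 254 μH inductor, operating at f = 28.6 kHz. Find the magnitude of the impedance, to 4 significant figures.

ω = 2πf = 179700 rad/s
X_L = ωL = 45.64 Ω
X_C = 1/(ωC) = 72.27 Ω
Net reactance X = X_L − X_C = -26.63 Ω
Z = 178.0 − j26.63 Ω
|Z| = √(178.0² + 26.63²) = 180.0 Ω

180.0 Ω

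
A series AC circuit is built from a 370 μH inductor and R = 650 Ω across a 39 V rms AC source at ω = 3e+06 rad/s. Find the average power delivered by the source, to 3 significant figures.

X_L = ωL = 1110 Ω
Z = 650 + j1110 Ω
|Z| = √(650² + 1110²) = 1290 Ω
∠Z = arctan(1110/650) = 59.6°
I = V/|Z| = 30.3 mA
P = VI cos φ = 39 × 0.0303 × cos(59.6°) = 598 mW

598 mW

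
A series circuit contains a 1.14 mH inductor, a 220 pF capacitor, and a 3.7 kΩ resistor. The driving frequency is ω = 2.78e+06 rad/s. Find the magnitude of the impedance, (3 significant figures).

X_L = ωL = 3170 Ω
X_C = 1/(ωC) = 1640 Ω
Net reactance X = X_L − X_C = 1530 Ω
Z = 3700 + j1530 Ω
|Z| = √(3700² + 1530²) = 4010 Ω

4010 Ω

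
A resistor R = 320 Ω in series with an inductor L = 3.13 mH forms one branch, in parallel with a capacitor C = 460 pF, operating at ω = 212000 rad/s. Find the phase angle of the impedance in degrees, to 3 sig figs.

62.3°

X_L = ωL = 664 Ω
X_C = 1/(ωC) = 10300 Ω
Branch 1 (R+jX_L): Z₁ = 320 + j664 Ω, |Z₁| = 737 Ω
Branch 2 (−jX_C): Z₂ = −j10300 Ω
Parallel: Z = Z₁Z₂/(Z₁+Z₂), |Z| = 787 Ω, ∠Z = 62.3°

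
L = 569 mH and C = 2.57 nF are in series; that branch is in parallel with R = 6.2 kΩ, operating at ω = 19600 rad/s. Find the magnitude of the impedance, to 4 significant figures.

5049 Ω

X_L = ωL = 11150 Ω
X_C = 1/(ωC) = 19850 Ω
Branch 1: Z₁ = R = 6200 Ω
Branch 2 (series LC): Z₂ = j(X_L − X_C) = −j8700 Ω
Parallel: Z = Z₁Z₂/(Z₁+Z₂), |Z| = 5049 Ω, ∠Z = -35.48°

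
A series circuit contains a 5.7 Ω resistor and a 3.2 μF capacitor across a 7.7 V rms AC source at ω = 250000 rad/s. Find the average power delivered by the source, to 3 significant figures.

X_C = 1/(ωC) = 1.25 Ω
Z = 5.70 − j1.25 Ω
|Z| = √(5.70² + 1.25²) = 5.84 Ω
∠Z = arctan(-1.25/5.70) = -12.4°
I = V/|Z| = 1.32 A
P = VI cos φ = 7.7 × 1.32 × cos(-12.4°) = 9.92 W

9.92 W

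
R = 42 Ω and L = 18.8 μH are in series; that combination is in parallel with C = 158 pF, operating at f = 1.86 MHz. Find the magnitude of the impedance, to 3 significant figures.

ω = 2πf = 1.169e+07 rad/s
X_L = ωL = 220 Ω
X_C = 1/(ωC) = 542 Ω
Branch 1 (R+jX_L): Z₁ = 42.0 + j220 Ω, |Z₁| = 224 Ω
Branch 2 (−jX_C): Z₂ = −j542 Ω
Parallel: Z = Z₁Z₂/(Z₁+Z₂), |Z| = 373 Ω, ∠Z = 71.7°

373 Ω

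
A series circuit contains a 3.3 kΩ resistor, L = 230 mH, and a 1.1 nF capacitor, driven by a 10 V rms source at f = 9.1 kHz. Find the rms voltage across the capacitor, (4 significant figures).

ω = 2πf = 57180 rad/s
X_L = ωL = 13150 Ω
X_C = 1/(ωC) = 15900 Ω
Net reactance X = X_L − X_C = -2749 Ω
Z = 3300 − j2749 Ω
|Z| = √(3300² + 2749²) = 4295 Ω
I = V/|Z| = 2.328 mA
V_C = I·|Z_C| = 0.002328 × 15900 = 37.02 V

37.02 V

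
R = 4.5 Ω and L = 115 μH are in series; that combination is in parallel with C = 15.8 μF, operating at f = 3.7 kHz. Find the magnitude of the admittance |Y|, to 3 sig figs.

316 mS

ω = 2πf = 23250 rad/s
X_L = ωL = 2.67 Ω
X_C = 1/(ωC) = 2.72 Ω
Branch 1 (R+jX_L): Z₁ = 4.50 + j2.67 Ω, |Z₁| = 5.23 Ω
Branch 2 (−jX_C): Z₂ = −j2.72 Ω
Parallel: Z = Z₁Z₂/(Z₁+Z₂), |Z| = 3.17 Ω, ∠Z = -58.7°
|Y| = 1/|Z| = 316 mS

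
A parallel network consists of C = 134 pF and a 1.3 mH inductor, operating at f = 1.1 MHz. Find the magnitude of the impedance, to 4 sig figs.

1227 Ω

ω = 2πf = 6.912e+06 rad/s
X_L = ωL = 8985 Ω
X_C = 1/(ωC) = 1080 Ω
Parallel: admittances add. Y = 1/(jωL) + jωC
Y = (0 + j0.0008148) S
|Y| = 0.0008148 S → |Z| = 1/|Y| = 1227 Ω, ∠Z = −∠Y = -90.00°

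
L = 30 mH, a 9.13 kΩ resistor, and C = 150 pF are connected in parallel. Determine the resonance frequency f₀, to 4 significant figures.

75.03 kHz

ω₀ = 1/√(LC) = 1/√(0.03 × 1.5e-10) = 471400 rad/s
f₀ = ω₀/(2π) = 75.03 kHz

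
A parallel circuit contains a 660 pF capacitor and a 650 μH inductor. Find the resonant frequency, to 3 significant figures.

ω₀ = 1/√(LC) = 1/√(0.00065 × 6.6e-10) = 1.527e+06 rad/s
f₀ = ω₀/(2π) = 243 kHz

243 kHz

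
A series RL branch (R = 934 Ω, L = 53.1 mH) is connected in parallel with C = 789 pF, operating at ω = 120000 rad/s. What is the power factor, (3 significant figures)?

X_L = ωL = 6370 Ω
X_C = 1/(ωC) = 10600 Ω
Branch 1 (R+jX_L): Z₁ = 934 + j6370 Ω, |Z₁| = 6440 Ω
Branch 2 (−jX_C): Z₂ = −j10600 Ω
Parallel: Z = Z₁Z₂/(Z₁+Z₂), |Z| = 15800 Ω, ∠Z = 69.1°
cos φ = cos(69.1°) = 0.357

0.357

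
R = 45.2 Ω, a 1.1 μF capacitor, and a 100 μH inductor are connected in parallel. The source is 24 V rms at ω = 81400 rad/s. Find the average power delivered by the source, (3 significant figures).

12.7 W

X_L = ωL = 8.14 Ω
X_C = 1/(ωC) = 11.2 Ω
Parallel: admittances add. Y = 1/R + 1/(jωL) + jωC
Y = (0.0221 − j0.0333) S
|Y| = 0.0400 S → |Z| = 1/|Y| = 25.0 Ω, ∠Z = −∠Y = 56.4°
I = V/|Z| = 960 mA
P = VI cos φ = 24 × 0.960 × cos(56.4°) = 12.7 W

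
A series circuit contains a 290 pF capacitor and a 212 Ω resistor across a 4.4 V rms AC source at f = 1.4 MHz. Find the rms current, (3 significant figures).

9.87 mA

ω = 2πf = 8.796e+06 rad/s
X_C = 1/(ωC) = 392 Ω
Z = 212 − j392 Ω
|Z| = √(212² + 392²) = 446 Ω
I = V/|Z| = 4.4/446 = 9.87 mA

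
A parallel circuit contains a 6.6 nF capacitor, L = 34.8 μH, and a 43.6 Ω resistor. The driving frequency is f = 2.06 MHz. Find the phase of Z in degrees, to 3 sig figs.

ω = 2πf = 1.294e+07 rad/s
X_L = ωL = 450 Ω
X_C = 1/(ωC) = 11.7 Ω
Parallel: admittances add. Y = 1/R + 1/(jωL) + jωC
Y = (0.0229 + j0.0832) S
|Y| = 0.0863 S → |Z| = 1/|Y| = 11.6 Ω, ∠Z = −∠Y = -74.6°

-74.6°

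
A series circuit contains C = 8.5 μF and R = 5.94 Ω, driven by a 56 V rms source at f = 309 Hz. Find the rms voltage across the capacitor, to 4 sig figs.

ω = 2πf = 1942 rad/s
X_C = 1/(ωC) = 60.60 Ω
Z = 5.940 − j60.60 Ω
|Z| = √(5.940² + 60.60²) = 60.89 Ω
I = V/|Z| = 919.7 mA
V_C = I·|Z_C| = 0.9197 × 60.60 = 55.73 V

55.73 V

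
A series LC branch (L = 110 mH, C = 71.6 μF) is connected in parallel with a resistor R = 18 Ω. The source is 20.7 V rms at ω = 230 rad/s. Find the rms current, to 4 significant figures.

X_L = ωL = 25.30 Ω
X_C = 1/(ωC) = 60.72 Ω
Branch 1: Z₁ = R = 18.00 Ω
Branch 2 (series LC): Z₂ = j(X_L − X_C) = −j35.42 Ω
Parallel: Z = Z₁Z₂/(Z₁+Z₂), |Z| = 16.05 Ω, ∠Z = -26.94°
I = V/|Z| = 20.7/16.05 = 1.290 A

1.290 A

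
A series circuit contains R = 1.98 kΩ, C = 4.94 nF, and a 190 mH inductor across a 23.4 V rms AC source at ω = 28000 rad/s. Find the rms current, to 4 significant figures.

8.507 mA

X_L = ωL = 5320 Ω
X_C = 1/(ωC) = 7230 Ω
Net reactance X = X_L − X_C = -1910 Ω
Z = 1980 − j1910 Ω
|Z| = √(1980² + 1910²) = 2751 Ω
I = V/|Z| = 23.4/2751 = 8.507 mA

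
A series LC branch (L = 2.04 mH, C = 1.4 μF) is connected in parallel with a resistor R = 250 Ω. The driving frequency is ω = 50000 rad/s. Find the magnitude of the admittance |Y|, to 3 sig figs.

12.1 mS

X_L = ωL = 102 Ω
X_C = 1/(ωC) = 14.3 Ω
Branch 1: Z₁ = R = 250 Ω
Branch 2 (series LC): Z₂ = j(X_L − X_C) = j87.7 Ω
Parallel: Z = Z₁Z₂/(Z₁+Z₂), |Z| = 82.8 Ω, ∠Z = 70.7°
|Y| = 1/|Z| = 12.1 mS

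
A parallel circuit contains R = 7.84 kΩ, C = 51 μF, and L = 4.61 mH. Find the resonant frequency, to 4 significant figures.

ω₀ = 1/√(LC) = 1/√(0.00461 × 5.1e-05) = 2062 rad/s
f₀ = ω₀/(2π) = 328.2 Hz

328.2 Hz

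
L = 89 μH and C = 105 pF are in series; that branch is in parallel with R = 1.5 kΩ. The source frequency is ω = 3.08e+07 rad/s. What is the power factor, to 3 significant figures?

0.851

X_L = ωL = 2740 Ω
X_C = 1/(ωC) = 309 Ω
Branch 1: Z₁ = R = 1500 Ω
Branch 2 (series LC): Z₂ = j(X_L − X_C) = j2430 Ω
Parallel: Z = Z₁Z₂/(Z₁+Z₂), |Z| = 1280 Ω, ∠Z = 31.7°
cos φ = cos(31.7°) = 0.851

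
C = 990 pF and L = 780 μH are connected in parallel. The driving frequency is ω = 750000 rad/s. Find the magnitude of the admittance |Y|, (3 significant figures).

X_L = ωL = 585 Ω
X_C = 1/(ωC) = 1350 Ω
Parallel: admittances add. Y = 1/(jωL) + jωC
Y = (0 − j0.000967) S
|Y| = 0.000967 S → |Z| = 1/|Y| = 1030 Ω, ∠Z = −∠Y = 90.0°

967 μS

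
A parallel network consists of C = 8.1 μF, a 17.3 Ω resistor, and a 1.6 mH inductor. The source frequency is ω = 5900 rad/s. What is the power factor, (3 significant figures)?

X_L = ωL = 9.44 Ω
X_C = 1/(ωC) = 20.9 Ω
Parallel: admittances add. Y = 1/R + 1/(jωL) + jωC
Y = (0.0578 − j0.0581) S
|Y| = 0.0820 S → |Z| = 1/|Y| = 12.2 Ω, ∠Z = −∠Y = 45.2°
cos φ = cos(45.2°) = 0.705

0.705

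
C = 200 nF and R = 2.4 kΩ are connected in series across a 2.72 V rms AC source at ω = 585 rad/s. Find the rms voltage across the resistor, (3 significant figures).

0.735 V

X_C = 1/(ωC) = 8550 Ω
Z = 2400 − j8550 Ω
|Z| = √(2400² + 8550²) = 8880 Ω
I = V/|Z| = 306 μA
V_R = I·|Z_R| = 0.000306 × 2400 = 0.735 V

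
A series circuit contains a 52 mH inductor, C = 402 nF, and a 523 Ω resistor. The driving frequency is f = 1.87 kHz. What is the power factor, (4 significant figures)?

ω = 2πf = 11750 rad/s
X_L = ωL = 611.0 Ω
X_C = 1/(ωC) = 211.7 Ω
Net reactance X = X_L − X_C = 399.3 Ω
Z = 523.0 + j399.3 Ω
|Z| = √(523.0² + 399.3²) = 658.0 Ω
∠Z = arctan(399.3/523.0) = 37.36°
cos φ = cos(37.36°) = 0.7949

0.7949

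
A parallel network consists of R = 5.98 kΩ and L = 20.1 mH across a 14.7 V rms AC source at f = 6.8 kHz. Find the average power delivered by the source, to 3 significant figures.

36.1 mW

ω = 2πf = 42730 rad/s
X_L = ωL = 859 Ω
Parallel: admittances add. Y = 1/R + 1/(jωL)
Y = (0.000167 − j0.00116) S
|Y| = 0.00118 S → |Z| = 1/|Y| = 850 Ω, ∠Z = −∠Y = 81.8°
I = V/|Z| = 17.3 mA
P = VI cos φ = 14.7 × 0.0173 × cos(81.8°) = 36.1 mW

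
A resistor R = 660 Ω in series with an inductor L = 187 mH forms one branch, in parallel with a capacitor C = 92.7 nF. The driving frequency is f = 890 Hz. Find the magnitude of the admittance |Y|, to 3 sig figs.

ω = 2πf = 5592 rad/s
X_L = ωL = 1050 Ω
X_C = 1/(ωC) = 1930 Ω
Branch 1 (R+jX_L): Z₁ = 660 + j1050 Ω, |Z₁| = 1240 Ω
Branch 2 (−jX_C): Z₂ = −j1930 Ω
Parallel: Z = Z₁Z₂/(Z₁+Z₂), |Z| = 2160 Ω, ∠Z = 21.0°
|Y| = 1/|Z| = 462 μS

462 μS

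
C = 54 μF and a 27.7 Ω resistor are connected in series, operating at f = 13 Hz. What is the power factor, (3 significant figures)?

ω = 2πf = 81.68 rad/s
X_C = 1/(ωC) = 227 Ω
Z = 27.7 − j227 Ω
|Z| = √(27.7² + 227²) = 228 Ω
∠Z = arctan(-227/27.7) = -83.0°
cos φ = cos(-83.0°) = 0.121

0.121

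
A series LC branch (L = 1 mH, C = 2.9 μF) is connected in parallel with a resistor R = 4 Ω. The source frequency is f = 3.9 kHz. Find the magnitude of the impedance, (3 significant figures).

ω = 2πf = 24500 rad/s
X_L = ωL = 24.5 Ω
X_C = 1/(ωC) = 14.1 Ω
Branch 1: Z₁ = R = 4.00 Ω
Branch 2 (series LC): Z₂ = j(X_L − X_C) = j10.4 Ω
Parallel: Z = Z₁Z₂/(Z₁+Z₂), |Z| = 3.73 Ω, ∠Z = 21.0°

3.73 Ω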